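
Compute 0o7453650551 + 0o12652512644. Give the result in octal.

Add column by column in base 8, right to left:
  1+4 = 5
  5+4 = 1 carry 1
  5+6+1 = 4 carry 1
  0+2+1 = 3
  5+1 = 6
  6+5 = 3 carry 1
  3+2+1 = 6
  5+5 = 2 carry 1
  4+6+1 = 3 carry 1
  7+2+1 = 2 carry 1
  0+1+1 = 2

0o22326363415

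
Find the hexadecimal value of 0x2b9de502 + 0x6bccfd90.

Add column by column in base 16, right to left:
  2+0 = 2
  0+9 = 9
  5+d = 2 carry 1
  e+f+1 = e carry 1
  d+c+1 = a carry 1
  9+c+1 = 6 carry 1
  b+b+1 = 7 carry 1
  2+6+1 = 9

0x976ae292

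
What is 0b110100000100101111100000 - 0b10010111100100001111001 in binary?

Subtract column by column in base 2:
  0-1 → 1 (borrow)
  0-0-1 → 1 (borrow)
  0-0-1 → 1 (borrow)
  0-1-1 → 0 (borrow)
  0-1-1 → 0 (borrow)
  1-1-1 → 1 (borrow)
  1-1-1 → 1 (borrow)
  1-0-1 → 0
  1-0 → 1
  1-0 → 1
  0-0 → 0
  1-1 → 0
  0-0 → 0
  0-0 → 0
  1-1 → 0
  0-1 → 1 (borrow)
  0-1-1 → 0 (borrow)
  0-1-1 → 0 (borrow)
  0-0-1 → 1 (borrow)
  0-1-1 → 0 (borrow)
  1-0-1 → 0
  0-0 → 0
  1-1 → 0
  1-0 → 1

0b100001001000001101100111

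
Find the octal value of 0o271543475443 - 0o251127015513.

Subtract column by column in base 8:
  3-3 → 0
  4-1 → 3
  4-5 → 7 (borrow)
  5-5-1 → 7 (borrow)
  7-1-1 → 5
  4-0 → 4
  3-7 → 4 (borrow)
  4-2-1 → 1
  5-1 → 4
  1-1 → 0
  7-5 → 2
  2-2 → 0

0o20414457730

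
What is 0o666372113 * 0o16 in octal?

Multiply each base-8 digit by 14, carrying:
  3×14 = 42 → write 2 carry 5
  1×14+5 = 19 → write 3 carry 2
  1×14+2 = 16 → write 0 carry 2
  2×14+2 = 30 → write 6 carry 3
  7×14+3 = 101 → write 5 carry 12
  3×14+12 = 54 → write 6 carry 6
  6×14+6 = 90 → write 2 carry 11
  6×14+11 = 95 → write 7 carry 11
  6×14+11 = 95 → write 7 carry 11
  remaining carry: 13

0o13772656032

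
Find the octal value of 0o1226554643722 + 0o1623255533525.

0o3052032377447

Add column by column in base 8, right to left:
  2+5 = 7
  2+2 = 4
  7+5 = 4 carry 1
  3+3+1 = 7
  4+3 = 7
  6+5 = 3 carry 1
  4+5+1 = 2 carry 1
  5+5+1 = 3 carry 1
  5+2+1 = 0 carry 1
  6+3+1 = 2 carry 1
  2+2+1 = 5
  2+6 = 0 carry 1
  1+1+1 = 3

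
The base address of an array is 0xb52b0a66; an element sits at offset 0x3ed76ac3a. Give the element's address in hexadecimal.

Add column by column in base 16, right to left:
  6+a = 0 carry 1
  6+3+1 = a
  a+c = 6 carry 1
  0+a+1 = b
  b+6 = 1 carry 1
  2+7+1 = a
  5+d = 2 carry 1
  b+e+1 = a carry 1
  0+3+1 = 4

0x4a2a1b6a0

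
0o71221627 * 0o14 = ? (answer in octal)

0o1257325424

Multiply each base-8 digit by 12, carrying:
  7×12 = 84 → write 4 carry 10
  2×12+10 = 34 → write 2 carry 4
  6×12+4 = 76 → write 4 carry 9
  1×12+9 = 21 → write 5 carry 2
  2×12+2 = 26 → write 2 carry 3
  2×12+3 = 27 → write 3 carry 3
  1×12+3 = 15 → write 7 carry 1
  7×12+1 = 85 → write 5 carry 10
  remaining carry: 12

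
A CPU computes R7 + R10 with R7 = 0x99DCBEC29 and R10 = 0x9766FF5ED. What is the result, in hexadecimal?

0x13143BE216

Add column by column in base 16, right to left:
  9+D = 6 carry 1
  2+E+1 = 1 carry 1
  C+5+1 = 2 carry 1
  E+F+1 = E carry 1
  B+F+1 = B carry 1
  C+6+1 = 3 carry 1
  D+6+1 = 4 carry 1
  9+7+1 = 1 carry 1
  9+9+1 = 3 carry 1
  final carry 1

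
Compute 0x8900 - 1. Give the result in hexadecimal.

The trailing 2 digits are 0, so subtracting 1 borrows through: they become F and the next digit up decrements.

0x88ff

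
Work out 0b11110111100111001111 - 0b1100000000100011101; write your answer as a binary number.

0b10010111100010110010

Subtract column by column in base 2:
  1-1 → 0
  1-0 → 1
  1-1 → 0
  1-1 → 0
  0-1 → 1 (borrow)
  0-0-1 → 1 (borrow)
  1-0-1 → 0
  1-0 → 1
  1-1 → 0
  0-0 → 0
  0-0 → 0
  1-0 → 1
  1-0 → 1
  1-0 → 1
  1-0 → 1
  0-0 → 0
  1-0 → 1
  1-1 → 0
  1-1 → 0
  1-0 → 1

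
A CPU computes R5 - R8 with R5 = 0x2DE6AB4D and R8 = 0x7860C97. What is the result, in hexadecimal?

0x26609EB6

Subtract column by column in base 16:
  D-7 → 6
  4-9 → B (borrow)
  B-C-1 → E (borrow)
  A-0-1 → 9
  6-6 → 0
  E-8 → 6
  D-7 → 6
  2-0 → 2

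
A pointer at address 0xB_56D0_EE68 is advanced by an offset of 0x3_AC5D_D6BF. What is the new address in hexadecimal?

Add column by column in base 16, right to left:
  8+F = 7 carry 1
  6+B+1 = 2 carry 1
  E+6+1 = 5 carry 1
  E+D+1 = C carry 1
  0+D+1 = E
  D+5 = 2 carry 1
  6+C+1 = 3 carry 1
  5+A+1 = 0 carry 1
  B+3+1 = F

0xF032EC527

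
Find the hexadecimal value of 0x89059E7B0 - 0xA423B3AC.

Subtract column by column in base 16:
  0-C → 4 (borrow)
  B-A-1 → 0
  7-3 → 4
  E-B → 3
  9-3 → 6
  5-2 → 3
  0-4 → C (borrow)
  9-A-1 → E (borrow)
  8-0-1 → 7

0x7EC363404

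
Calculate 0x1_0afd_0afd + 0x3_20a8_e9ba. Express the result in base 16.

0x42ba5f4b7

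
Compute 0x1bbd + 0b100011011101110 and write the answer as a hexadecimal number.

0x62ab

0b100011011101110 = 0x46ee in hexadecimal.
Add column by column in base 16, right to left:
  d+e = b carry 1
  b+e+1 = a carry 1
  b+6+1 = 2 carry 1
  1+4+1 = 6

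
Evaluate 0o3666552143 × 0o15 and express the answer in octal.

Multiply each base-8 digit by 13, carrying:
  3×13 = 39 → write 7 carry 4
  4×13+4 = 56 → write 0 carry 7
  1×13+7 = 20 → write 4 carry 2
  2×13+2 = 28 → write 4 carry 3
  5×13+3 = 68 → write 4 carry 8
  5×13+8 = 73 → write 1 carry 9
  6×13+9 = 87 → write 7 carry 10
  6×13+10 = 88 → write 0 carry 11
  6×13+11 = 89 → write 1 carry 11
  3×13+11 = 50 → write 2 carry 6
  remaining carry: 6

0o62107144407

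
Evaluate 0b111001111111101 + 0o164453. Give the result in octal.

0o256450

0b111001111111101 = 0o71775 in octal.
Add column by column in base 8, right to left:
  5+3 = 0 carry 1
  7+5+1 = 5 carry 1
  7+4+1 = 4 carry 1
  1+4+1 = 6
  7+6 = 5 carry 1
  0+1+1 = 2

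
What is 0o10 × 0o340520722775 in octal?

Multiply each base-8 digit by 8, carrying:
  5×8 = 40 → write 0 carry 5
  7×8+5 = 61 → write 5 carry 7
  7×8+7 = 63 → write 7 carry 7
  2×8+7 = 23 → write 7 carry 2
  2×8+2 = 18 → write 2 carry 2
  7×8+2 = 58 → write 2 carry 7
  0×8+7 = 7 → write 7
  2×8 = 16 → write 0 carry 2
  5×8+2 = 42 → write 2 carry 5
  0×8+5 = 5 → write 5
  4×8 = 32 → write 0 carry 4
  3×8+4 = 28 → write 4 carry 3
  remaining carry: 3

0o3405207227750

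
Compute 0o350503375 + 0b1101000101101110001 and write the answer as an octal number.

0o352211156

0b1101000101101110001 = 0o1505561 in octal.
Add column by column in base 8, right to left:
  5+1 = 6
  7+6 = 5 carry 1
  3+5+1 = 1 carry 1
  3+5+1 = 1 carry 1
  0+0+1 = 1
  5+5 = 2 carry 1
  0+1+1 = 2
  5+0 = 5
  3+0 = 3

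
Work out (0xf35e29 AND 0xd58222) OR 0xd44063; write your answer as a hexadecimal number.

0xf35e29 AND 0xd58222 = 0xd10220.
Then OR with 0xd44063.

0xd54263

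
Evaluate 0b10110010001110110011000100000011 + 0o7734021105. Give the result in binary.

0b11110001101010110101001101001000

0o7734021105 = 0b111111011100000010001001000101 in binary.
Add column by column in base 2, right to left:
  1+1 = 0 carry 1
  1+0+1 = 0 carry 1
  0+1+1 = 0 carry 1
  0+0+1 = 1
  0+0 = 0
  0+0 = 0
  0+1 = 1
  0+0 = 0
  1+0 = 1
  0+1 = 1
  0+0 = 0
  0+0 = 0
  1+0 = 1
  1+1 = 0 carry 1
  0+0+1 = 1
  0+0 = 0
  1+0 = 1
  1+0 = 1
  0+0 = 0
  1+0 = 1
  1+1 = 0 carry 1
  1+1+1 = 1 carry 1
  0+1+1 = 0 carry 1
  0+0+1 = 1
  0+1 = 1
  1+1 = 0 carry 1
  0+1+1 = 0 carry 1
  0+1+1 = 0 carry 1
  1+1+1 = 1 carry 1
  1+1+1 = 1 carry 1
  0+0+1 = 1
  1+0 = 1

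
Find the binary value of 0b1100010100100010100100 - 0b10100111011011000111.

0b1001101101000111011101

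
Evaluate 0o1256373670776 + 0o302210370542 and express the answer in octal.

Add column by column in base 8, right to left:
  6+2 = 0 carry 1
  7+4+1 = 4 carry 1
  7+5+1 = 5 carry 1
  0+0+1 = 1
  7+7 = 6 carry 1
  6+3+1 = 2 carry 1
  3+0+1 = 4
  7+1 = 0 carry 1
  3+2+1 = 6
  6+2 = 0 carry 1
  5+0+1 = 6
  2+3 = 5
  1+0 = 1

0o1560604261540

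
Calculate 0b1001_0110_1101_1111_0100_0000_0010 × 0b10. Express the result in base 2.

Multiply each base-2 digit by 2, carrying:
  0×2 = 0 → write 0
  1×2 = 2 → write 0 carry 1
  0×2+1 = 1 → write 1
  0×2 = 0 → write 0
  0×2 = 0 → write 0
  0×2 = 0 → write 0
  0×2 = 0 → write 0
  0×2 = 0 → write 0
  0×2 = 0 → write 0
  0×2 = 0 → write 0
  1×2 = 2 → write 0 carry 1
  0×2+1 = 1 → write 1
  1×2 = 2 → write 0 carry 1
  1×2+1 = 3 → write 1 carry 1
  1×2+1 = 3 → write 1 carry 1
  1×2+1 = 3 → write 1 carry 1
  1×2+1 = 3 → write 1 carry 1
  0×2+1 = 1 → write 1
  1×2 = 2 → write 0 carry 1
  1×2+1 = 3 → write 1 carry 1
  0×2+1 = 1 → write 1
  1×2 = 2 → write 0 carry 1
  1×2+1 = 3 → write 1 carry 1
  0×2+1 = 1 → write 1
  1×2 = 2 → write 0 carry 1
  0×2+1 = 1 → write 1
  0×2 = 0 → write 0
  1×2 = 2 → write 0 carry 1
  remaining carry: 1

0b10010110110111110100000000100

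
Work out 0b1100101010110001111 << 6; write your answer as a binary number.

0b1100101010110001111000000

Left shift by 6: append 6 zero bits.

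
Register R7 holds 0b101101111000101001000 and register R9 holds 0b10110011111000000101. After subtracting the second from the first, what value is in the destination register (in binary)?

Subtract column by column in base 2:
  0-1 → 1 (borrow)
  0-0-1 → 1 (borrow)
  0-1-1 → 0 (borrow)
  1-0-1 → 0
  0-0 → 0
  0-0 → 0
  1-0 → 1
  0-0 → 0
  1-0 → 1
  0-1 → 1 (borrow)
  0-1-1 → 0 (borrow)
  0-1-1 → 0 (borrow)
  1-1-1 → 1 (borrow)
  1-1-1 → 1 (borrow)
  1-0-1 → 0
  1-0 → 1
  0-1 → 1 (borrow)
  1-1-1 → 1 (borrow)
  1-0-1 → 0
  0-1 → 1 (borrow)
  1-0-1 → 0

0b10111011001101000011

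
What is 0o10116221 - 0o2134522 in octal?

Subtract column by column in base 8:
  1-2 → 7 (borrow)
  2-2-1 → 7 (borrow)
  2-5-1 → 4 (borrow)
  6-4-1 → 1
  1-3 → 6 (borrow)
  1-1-1 → 7 (borrow)
  0-2-1 → 5 (borrow)
  1-0-1 → 0

0o5761477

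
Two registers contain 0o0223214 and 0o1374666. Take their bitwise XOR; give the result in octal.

0o1157472

XOR each oct digit independently (no carries):
  0^1=1, 2^3=1, 2^7=5, 3^4=7, 2^6=4, 1^6=7, 4^6=2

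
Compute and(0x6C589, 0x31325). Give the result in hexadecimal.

AND each hex digit independently (no carries):
  6&3=2, C&1=0, 5&3=1, 8&2=0, 9&5=1

0x20101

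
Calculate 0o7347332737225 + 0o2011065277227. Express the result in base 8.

0o11360420236454

Add column by column in base 8, right to left:
  5+7 = 4 carry 1
  2+2+1 = 5
  2+2 = 4
  7+7 = 6 carry 1
  3+7+1 = 3 carry 1
  7+2+1 = 2 carry 1
  2+5+1 = 0 carry 1
  3+6+1 = 2 carry 1
  3+0+1 = 4
  7+1 = 0 carry 1
  4+1+1 = 6
  3+0 = 3
  7+2 = 1 carry 1
  final carry 1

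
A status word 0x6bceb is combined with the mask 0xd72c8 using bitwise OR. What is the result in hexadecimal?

0xffeeb

OR each hex digit independently (no carries):
  6|d=f, b|7=f, c|2=e, e|c=e, b|8=b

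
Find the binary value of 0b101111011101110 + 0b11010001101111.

0b1001001101011101

Add column by column in base 2, right to left:
  0+1 = 1
  1+1 = 0 carry 1
  1+1+1 = 1 carry 1
  1+1+1 = 1 carry 1
  0+0+1 = 1
  1+1 = 0 carry 1
  1+1+1 = 1 carry 1
  1+0+1 = 0 carry 1
  0+0+1 = 1
  1+0 = 1
  1+1 = 0 carry 1
  1+0+1 = 0 carry 1
  1+1+1 = 1 carry 1
  0+1+1 = 0 carry 1
  1+0+1 = 0 carry 1
  final carry 1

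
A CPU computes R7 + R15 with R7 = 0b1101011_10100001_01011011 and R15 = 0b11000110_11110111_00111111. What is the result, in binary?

Add column by column in base 2, right to left:
  1+1 = 0 carry 1
  1+1+1 = 1 carry 1
  0+1+1 = 0 carry 1
  1+1+1 = 1 carry 1
  1+1+1 = 1 carry 1
  0+1+1 = 0 carry 1
  1+0+1 = 0 carry 1
  0+0+1 = 1
  1+1 = 0 carry 1
  0+1+1 = 0 carry 1
  0+1+1 = 0 carry 1
  0+0+1 = 1
  0+1 = 1
  1+1 = 0 carry 1
  0+1+1 = 0 carry 1
  1+1+1 = 1 carry 1
  1+0+1 = 0 carry 1
  1+1+1 = 1 carry 1
  0+1+1 = 0 carry 1
  1+0+1 = 0 carry 1
  0+0+1 = 1
  1+0 = 1
  1+1 = 0 carry 1
  0+1+1 = 0 carry 1
  final carry 1

0b1001100101001100010011010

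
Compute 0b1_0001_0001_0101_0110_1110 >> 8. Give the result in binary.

Right shift by 8: drop the 8 least-significant bits.

0b1000100010101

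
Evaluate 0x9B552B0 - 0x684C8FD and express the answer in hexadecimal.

0x33089B3

Subtract column by column in base 16:
  0-D → 3 (borrow)
  B-F-1 → B (borrow)
  2-8-1 → 9 (borrow)
  5-C-1 → 8 (borrow)
  5-4-1 → 0
  B-8 → 3
  9-6 → 3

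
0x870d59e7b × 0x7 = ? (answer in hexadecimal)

0x3b15d7555d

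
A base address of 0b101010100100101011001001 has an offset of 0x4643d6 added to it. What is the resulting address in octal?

0b101010100100101011001001 = 0o52445311 in octal.
0x4643d6 = 0o21441726 in octal.
Add column by column in base 8, right to left:
  1+6 = 7
  1+2 = 3
  3+7 = 2 carry 1
  5+1+1 = 7
  4+4 = 0 carry 1
  4+4+1 = 1 carry 1
  2+1+1 = 4
  5+2 = 7

0o74107237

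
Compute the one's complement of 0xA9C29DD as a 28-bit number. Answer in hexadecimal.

Each hex digit d becomes F−d:
  A→5, 9→6, C→3, 2→D, 9→6, D→2, D→2

0x563D622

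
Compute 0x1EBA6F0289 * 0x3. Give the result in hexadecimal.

Multiply each base-16 digit by 3, carrying:
  9×3 = 27 → write B carry 1
  8×3+1 = 25 → write 9 carry 1
  2×3+1 = 7 → write 7
  0×3 = 0 → write 0
  F×3 = 45 → write D carry 2
  6×3+2 = 20 → write 4 carry 1
  A×3+1 = 31 → write F carry 1
  B×3+1 = 34 → write 2 carry 2
  E×3+2 = 44 → write C carry 2
  1×3+2 = 5 → write 5

0x5C2F4D079B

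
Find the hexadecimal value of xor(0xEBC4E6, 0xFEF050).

0x1534B6

XOR each hex digit independently (no carries):
  E^F=1, B^E=5, C^F=3, 4^0=4, E^5=B, 6^0=6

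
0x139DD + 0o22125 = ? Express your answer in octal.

0o257062

0x139DD = 0o234735 in octal.
Add column by column in base 8, right to left:
  5+5 = 2 carry 1
  3+2+1 = 6
  7+1 = 0 carry 1
  4+2+1 = 7
  3+2 = 5
  2+0 = 2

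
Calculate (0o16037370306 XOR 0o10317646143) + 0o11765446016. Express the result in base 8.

First 0o16037370306 XOR 0o10317646143 = 0o06320536245.
Add column by column in base 8, right to left:
  5+6 = 3 carry 1
  4+1+1 = 6
  2+0 = 2
  6+6 = 4 carry 1
  3+4+1 = 0 carry 1
  5+4+1 = 2 carry 1
  0+5+1 = 6
  2+6 = 0 carry 1
  3+7+1 = 3 carry 1
  6+1+1 = 0 carry 1
  0+1+1 = 2

0o20306204263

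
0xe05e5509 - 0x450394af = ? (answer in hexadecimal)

0x9b5ac05a

Subtract column by column in base 16:
  9-f → a (borrow)
  0-a-1 → 5 (borrow)
  5-4-1 → 0
  5-9 → c (borrow)
  e-3-1 → a
  5-0 → 5
  0-5 → b (borrow)
  e-4-1 → 9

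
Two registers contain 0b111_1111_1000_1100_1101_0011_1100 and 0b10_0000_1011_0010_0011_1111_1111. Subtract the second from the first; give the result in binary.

Subtract column by column in base 2:
  0-1 → 1 (borrow)
  0-1-1 → 0 (borrow)
  1-1-1 → 1 (borrow)
  1-1-1 → 1 (borrow)
  1-1-1 → 1 (borrow)
  1-1-1 → 1 (borrow)
  0-1-1 → 0 (borrow)
  0-1-1 → 0 (borrow)
  1-1-1 → 1 (borrow)
  0-1-1 → 0 (borrow)
  1-0-1 → 0
  1-0 → 1
  0-0 → 0
  0-1 → 1 (borrow)
  1-0-1 → 0
  1-0 → 1
  0-1 → 1 (borrow)
  0-1-1 → 0 (borrow)
  0-0-1 → 1 (borrow)
  1-1-1 → 1 (borrow)
  1-0-1 → 0
  1-0 → 1
  1-0 → 1
  1-0 → 1
  1-0 → 1
  1-1 → 0
  1-0 → 1

0b101111011011010100100111101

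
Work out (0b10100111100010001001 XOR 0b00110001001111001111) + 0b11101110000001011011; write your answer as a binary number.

0b110000100101110100001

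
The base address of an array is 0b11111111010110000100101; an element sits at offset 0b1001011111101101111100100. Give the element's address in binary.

0b1101011111000100000001001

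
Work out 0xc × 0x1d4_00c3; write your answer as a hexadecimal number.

0x15f00924

Multiply each base-16 digit by 12, carrying:
  3×12 = 36 → write 4 carry 2
  c×12+2 = 146 → write 2 carry 9
  0×12+9 = 9 → write 9
  0×12 = 0 → write 0
  4×12 = 48 → write 0 carry 3
  d×12+3 = 159 → write f carry 9
  1×12+9 = 21 → write 5 carry 1
  remaining carry: 1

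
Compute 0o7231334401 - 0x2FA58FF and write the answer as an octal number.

0o6732660002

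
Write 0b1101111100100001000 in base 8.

0o1574410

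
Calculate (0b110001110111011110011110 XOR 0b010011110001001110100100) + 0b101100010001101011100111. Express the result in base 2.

0b1001110010111111100100001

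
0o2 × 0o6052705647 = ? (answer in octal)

Multiply each base-8 digit by 2, carrying:
  7×2 = 14 → write 6 carry 1
  4×2+1 = 9 → write 1 carry 1
  6×2+1 = 13 → write 5 carry 1
  5×2+1 = 11 → write 3 carry 1
  0×2+1 = 1 → write 1
  7×2 = 14 → write 6 carry 1
  2×2+1 = 5 → write 5
  5×2 = 10 → write 2 carry 1
  0×2+1 = 1 → write 1
  6×2 = 12 → write 4 carry 1
  remaining carry: 1

0o14125613516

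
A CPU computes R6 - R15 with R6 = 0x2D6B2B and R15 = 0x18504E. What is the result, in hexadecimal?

Subtract column by column in base 16:
  B-E → D (borrow)
  2-4-1 → D (borrow)
  B-0-1 → A
  6-5 → 1
  D-8 → 5
  2-1 → 1

0x151ADD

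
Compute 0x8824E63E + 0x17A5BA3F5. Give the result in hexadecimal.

Add column by column in base 16, right to left:
  E+5 = 3 carry 1
  3+F+1 = 3 carry 1
  6+3+1 = A
  E+A = 8 carry 1
  4+B+1 = 0 carry 1
  2+5+1 = 8
  8+A = 2 carry 1
  8+7+1 = 0 carry 1
  0+1+1 = 2

0x202808A33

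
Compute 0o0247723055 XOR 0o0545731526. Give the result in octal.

0o0702012573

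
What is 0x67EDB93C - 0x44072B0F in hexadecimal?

Subtract column by column in base 16:
  C-F → D (borrow)
  3-0-1 → 2
  9-B → E (borrow)
  B-2-1 → 8
  D-7 → 6
  E-0 → E
  7-4 → 3
  6-4 → 2

0x23E68E2D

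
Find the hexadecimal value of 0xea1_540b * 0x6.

Multiply each base-16 digit by 6, carrying:
  b×6 = 66 → write 2 carry 4
  0×6+4 = 4 → write 4
  4×6 = 24 → write 8 carry 1
  5×6+1 = 31 → write f carry 1
  1×6+1 = 7 → write 7
  a×6 = 60 → write c carry 3
  e×6+3 = 87 → write 7 carry 5
  remaining carry: 5

0x57c7f842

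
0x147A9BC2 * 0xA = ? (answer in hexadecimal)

Multiply each base-16 digit by 10, carrying:
  2×10 = 20 → write 4 carry 1
  C×10+1 = 121 → write 9 carry 7
  B×10+7 = 117 → write 5 carry 7
  9×10+7 = 97 → write 1 carry 6
  A×10+6 = 106 → write A carry 6
  7×10+6 = 76 → write C carry 4
  4×10+4 = 44 → write C carry 2
  1×10+2 = 12 → write C

0xCCCA1594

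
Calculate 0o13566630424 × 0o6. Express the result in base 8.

0o106310623170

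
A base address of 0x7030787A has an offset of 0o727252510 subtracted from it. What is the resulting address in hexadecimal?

0o727252510 = 0x75D5548 in hexadecimal.
Subtract column by column in base 16:
  A-8 → 2
  7-4 → 3
  8-5 → 3
  7-5 → 2
  0-D → 3 (borrow)
  3-5-1 → D (borrow)
  0-7-1 → 8 (borrow)
  7-0-1 → 6

0x68D32332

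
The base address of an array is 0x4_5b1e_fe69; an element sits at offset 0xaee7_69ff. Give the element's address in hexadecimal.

Add column by column in base 16, right to left:
  9+f = 8 carry 1
  6+f+1 = 6 carry 1
  e+9+1 = 8 carry 1
  f+6+1 = 6 carry 1
  e+7+1 = 6 carry 1
  1+e+1 = 0 carry 1
  b+e+1 = a carry 1
  5+a+1 = 0 carry 1
  4+0+1 = 5

0x50a066868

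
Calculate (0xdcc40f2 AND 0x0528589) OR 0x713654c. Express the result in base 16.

0x75365cc

0xdcc40f2 AND 0x0528589 = 0x0400080.
Then OR with 0x713654c.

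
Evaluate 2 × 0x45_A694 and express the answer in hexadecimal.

0x8B4D28

Multiply each base-16 digit by 2, carrying:
  4×2 = 8 → write 8
  9×2 = 18 → write 2 carry 1
  6×2+1 = 13 → write D
  A×2 = 20 → write 4 carry 1
  5×2+1 = 11 → write B
  4×2 = 8 → write 8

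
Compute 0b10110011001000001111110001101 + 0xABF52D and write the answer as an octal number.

0o2704012272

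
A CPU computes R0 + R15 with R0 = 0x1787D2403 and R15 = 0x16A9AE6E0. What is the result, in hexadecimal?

0x2E3180AE3

Add column by column in base 16, right to left:
  3+0 = 3
  0+E = E
  4+6 = A
  2+E = 0 carry 1
  D+A+1 = 8 carry 1
  7+9+1 = 1 carry 1
  8+A+1 = 3 carry 1
  7+6+1 = E
  1+1 = 2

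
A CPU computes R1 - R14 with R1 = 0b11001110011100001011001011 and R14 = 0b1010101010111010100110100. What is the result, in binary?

0b1111001000100110110010111

Subtract column by column in base 2:
  1-0 → 1
  1-0 → 1
  0-1 → 1 (borrow)
  1-0-1 → 0
  0-1 → 1 (borrow)
  0-1-1 → 0 (borrow)
  1-0-1 → 0
  1-0 → 1
  0-1 → 1 (borrow)
  1-0-1 → 0
  0-1 → 1 (borrow)
  0-0-1 → 1 (borrow)
  0-1-1 → 0 (borrow)
  0-1-1 → 0 (borrow)
  1-1-1 → 1 (borrow)
  1-0-1 → 0
  1-1 → 0
  0-0 → 0
  0-1 → 1 (borrow)
  1-0-1 → 0
  1-1 → 0
  1-0 → 1
  0-1 → 1 (borrow)
  0-0-1 → 1 (borrow)
  1-1-1 → 1 (borrow)
  1-0-1 → 0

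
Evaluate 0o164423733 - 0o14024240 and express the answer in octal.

Subtract column by column in base 8:
  3-0 → 3
  3-4 → 7 (borrow)
  7-2-1 → 4
  3-4 → 7 (borrow)
  2-2-1 → 7 (borrow)
  4-0-1 → 3
  4-4 → 0
  6-1 → 5
  1-0 → 1

0o150377473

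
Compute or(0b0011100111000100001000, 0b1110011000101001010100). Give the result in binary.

OR bit by bit (1 where either bit is 1):
  0011100111000100001000
| 1110011000101001010100
= 1111111111101101011100

0b1111111111101101011100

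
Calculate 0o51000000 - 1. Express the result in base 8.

0o50777777

The trailing 6 digits are 0, so subtracting 1 borrows through: they become 7 and the next digit up decrements.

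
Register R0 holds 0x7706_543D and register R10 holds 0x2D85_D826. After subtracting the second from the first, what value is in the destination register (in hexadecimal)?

0x49807C17

Subtract column by column in base 16:
  D-6 → 7
  3-2 → 1
  4-8 → C (borrow)
  5-D-1 → 7 (borrow)
  6-5-1 → 0
  0-8 → 8 (borrow)
  7-D-1 → 9 (borrow)
  7-2-1 → 4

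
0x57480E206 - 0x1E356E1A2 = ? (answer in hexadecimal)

Subtract column by column in base 16:
  6-2 → 4
  0-A → 6 (borrow)
  2-1-1 → 0
  E-E → 0
  0-6 → A (borrow)
  8-5-1 → 2
  4-3 → 1
  7-E → 9 (borrow)
  5-1-1 → 3

0x3912A0064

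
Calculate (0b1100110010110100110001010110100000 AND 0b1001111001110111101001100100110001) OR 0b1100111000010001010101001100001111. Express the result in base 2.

0b1100111000110101110101001100101111

0b1100110010110100110001010110100000 AND 0b1001111001110111101001100100110001 = 0b1000110000110100100001000100100000.
Then OR with 0b1100111000010001010101001100001111.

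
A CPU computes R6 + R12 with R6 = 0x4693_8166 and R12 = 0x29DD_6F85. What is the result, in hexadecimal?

0x7070F0EB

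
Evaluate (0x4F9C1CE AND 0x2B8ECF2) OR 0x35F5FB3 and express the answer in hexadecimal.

0x3FFDFF3

0x4F9C1CE AND 0x2B8ECF2 = 0x0B8C0C2.
Then OR with 0x35F5FB3.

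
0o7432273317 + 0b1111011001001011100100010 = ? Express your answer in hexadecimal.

0o7432273317 = 0x3c6976cf in hexadecimal.
0b1111011001001011100100010 = 0x1ec9722 in hexadecimal.
Add column by column in base 16, right to left:
  f+2 = 1 carry 1
  c+2+1 = f
  6+7 = d
  7+9 = 0 carry 1
  9+c+1 = 6 carry 1
  6+e+1 = 5 carry 1
  c+1+1 = e
  3+0 = 3

0x3e560df1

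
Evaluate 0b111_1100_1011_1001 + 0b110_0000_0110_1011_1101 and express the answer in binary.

Add column by column in base 2, right to left:
  1+1 = 0 carry 1
  0+0+1 = 1
  0+1 = 1
  1+1 = 0 carry 1
  1+1+1 = 1 carry 1
  1+1+1 = 1 carry 1
  0+0+1 = 1
  1+1 = 0 carry 1
  0+0+1 = 1
  0+1 = 1
  1+1 = 0 carry 1
  1+0+1 = 0 carry 1
  1+0+1 = 0 carry 1
  1+0+1 = 0 carry 1
  1+0+1 = 0 carry 1
  0+0+1 = 1
  0+0 = 0
  0+1 = 1
  0+1 = 1

0b1101000001101110110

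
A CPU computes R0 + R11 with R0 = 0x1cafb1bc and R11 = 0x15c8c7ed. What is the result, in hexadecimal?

Add column by column in base 16, right to left:
  c+d = 9 carry 1
  b+e+1 = a carry 1
  1+7+1 = 9
  b+c = 7 carry 1
  f+8+1 = 8 carry 1
  a+c+1 = 7 carry 1
  c+5+1 = 2 carry 1
  1+1+1 = 3

0x327879a9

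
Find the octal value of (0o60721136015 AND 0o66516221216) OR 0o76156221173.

0o76556221177

0o60721136015 AND 0o66516221216 = 0o60500020014.
Then OR with 0o76156221173.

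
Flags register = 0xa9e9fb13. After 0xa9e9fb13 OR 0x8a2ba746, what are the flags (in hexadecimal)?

OR each hex digit independently (no carries):
  a|8=a, 9|a=b, e|2=e, 9|b=b, f|a=f, b|7=f, 1|4=5, 3|6=7

0xabebff57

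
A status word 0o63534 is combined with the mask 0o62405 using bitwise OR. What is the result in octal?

OR each oct digit independently (no carries):
  6|6=6, 3|2=3, 5|4=5, 3|0=3, 4|5=5

0o63535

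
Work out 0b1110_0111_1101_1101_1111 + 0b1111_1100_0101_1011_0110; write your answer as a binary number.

Add column by column in base 2, right to left:
  1+0 = 1
  1+1 = 0 carry 1
  1+1+1 = 1 carry 1
  1+0+1 = 0 carry 1
  1+1+1 = 1 carry 1
  0+1+1 = 0 carry 1
  1+0+1 = 0 carry 1
  1+1+1 = 1 carry 1
  1+1+1 = 1 carry 1
  0+0+1 = 1
  1+1 = 0 carry 1
  1+0+1 = 0 carry 1
  1+0+1 = 0 carry 1
  1+0+1 = 0 carry 1
  1+1+1 = 1 carry 1
  0+1+1 = 0 carry 1
  0+1+1 = 0 carry 1
  1+1+1 = 1 carry 1
  1+1+1 = 1 carry 1
  1+1+1 = 1 carry 1
  final carry 1

0b111100100001110010101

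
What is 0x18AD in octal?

0o14255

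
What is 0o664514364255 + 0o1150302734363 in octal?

Add column by column in base 8, right to left:
  5+3 = 0 carry 1
  5+6+1 = 4 carry 1
  2+3+1 = 6
  4+4 = 0 carry 1
  6+3+1 = 2 carry 1
  3+7+1 = 3 carry 1
  4+2+1 = 7
  1+0 = 1
  5+3 = 0 carry 1
  4+0+1 = 5
  6+5 = 3 carry 1
  6+1+1 = 0 carry 1
  0+1+1 = 2

0o2035017320640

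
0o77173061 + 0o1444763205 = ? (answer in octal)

Add column by column in base 8, right to left:
  1+5 = 6
  6+0 = 6
  0+2 = 2
  3+3 = 6
  7+6 = 5 carry 1
  1+7+1 = 1 carry 1
  7+4+1 = 4 carry 1
  7+4+1 = 4 carry 1
  0+4+1 = 5
  0+1 = 1

0o1544156266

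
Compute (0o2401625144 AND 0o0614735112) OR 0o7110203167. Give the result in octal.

0o2401625144 AND 0o0614735112 = 0o0400625100.
Then OR with 0o7110203167.

0o7510627167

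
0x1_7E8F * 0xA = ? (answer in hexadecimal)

Multiply each base-16 digit by 10, carrying:
  F×10 = 150 → write 6 carry 9
  8×10+9 = 89 → write 9 carry 5
  E×10+5 = 145 → write 1 carry 9
  7×10+9 = 79 → write F carry 4
  1×10+4 = 14 → write E

0xEF196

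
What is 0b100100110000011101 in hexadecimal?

0x24c1d

Group the bits into nibbles: 0010 0100 1100 0001 1101 → 24c1d.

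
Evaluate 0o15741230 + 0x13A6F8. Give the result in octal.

0x13A6F8 = 0o4723370 in octal.
Add column by column in base 8, right to left:
  0+0 = 0
  3+7 = 2 carry 1
  2+3+1 = 6
  1+3 = 4
  4+2 = 6
  7+7 = 6 carry 1
  5+4+1 = 2 carry 1
  1+0+1 = 2

0o22664620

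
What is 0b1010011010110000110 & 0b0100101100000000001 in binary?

0b0000001000000000000

AND bit by bit (1 only where both bits are 1):
  1010011010110000110
& 0100101100000000001
= 0000001000000000000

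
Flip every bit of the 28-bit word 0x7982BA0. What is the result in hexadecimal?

Each hex digit d becomes F−d:
  7→8, 9→6, 8→7, 2→D, B→4, A→5, 0→F

0x867D45F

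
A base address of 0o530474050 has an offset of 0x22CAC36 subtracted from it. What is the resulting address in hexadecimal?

0x335CBF2

0o530474050 = 0x5627828 in hexadecimal.
Subtract column by column in base 16:
  8-6 → 2
  2-3 → F (borrow)
  8-C-1 → B (borrow)
  7-A-1 → C (borrow)
  2-C-1 → 5 (borrow)
  6-2-1 → 3
  5-2 → 3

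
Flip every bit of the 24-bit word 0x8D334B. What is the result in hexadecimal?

0x72CCB4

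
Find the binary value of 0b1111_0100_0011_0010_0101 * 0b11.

0b1011011100100101101111

Multiply each base-2 digit by 3, carrying:
  1×3 = 3 → write 1 carry 1
  0×3+1 = 1 → write 1
  1×3 = 3 → write 1 carry 1
  0×3+1 = 1 → write 1
  0×3 = 0 → write 0
  1×3 = 3 → write 1 carry 1
  0×3+1 = 1 → write 1
  0×3 = 0 → write 0
  1×3 = 3 → write 1 carry 1
  1×3+1 = 4 → write 0 carry 2
  0×3+2 = 2 → write 0 carry 1
  0×3+1 = 1 → write 1
  0×3 = 0 → write 0
  0×3 = 0 → write 0
  1×3 = 3 → write 1 carry 1
  0×3+1 = 1 → write 1
  1×3 = 3 → write 1 carry 1
  1×3+1 = 4 → write 0 carry 2
  1×3+2 = 5 → write 1 carry 2
  1×3+2 = 5 → write 1 carry 2
  remaining carry: 10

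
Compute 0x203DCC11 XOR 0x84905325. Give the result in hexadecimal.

0xA4AD9F34

XOR each hex digit independently (no carries):
  2^8=A, 0^4=4, 3^9=A, D^0=D, C^5=9, C^3=F, 1^2=3, 1^5=4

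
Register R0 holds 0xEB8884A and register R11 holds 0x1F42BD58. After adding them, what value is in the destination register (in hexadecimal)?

0x2DFB45A2

Add column by column in base 16, right to left:
  A+8 = 2 carry 1
  4+5+1 = A
  8+D = 5 carry 1
  8+B+1 = 4 carry 1
  8+2+1 = B
  B+4 = F
  E+F = D carry 1
  0+1+1 = 2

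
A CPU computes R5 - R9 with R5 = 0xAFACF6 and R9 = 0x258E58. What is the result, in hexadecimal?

0x8A1E9E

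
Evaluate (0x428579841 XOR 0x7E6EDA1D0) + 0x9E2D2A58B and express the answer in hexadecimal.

First 0x428579841 XOR 0x7E6EDA1D0 = 0x3CEBA3991.
Add column by column in base 16, right to left:
  1+B = C
  9+8 = 1 carry 1
  9+5+1 = F
  3+A = D
  A+2 = C
  B+D = 8 carry 1
  E+2+1 = 1 carry 1
  C+E+1 = B carry 1
  3+9+1 = D

0xDB18CDF1C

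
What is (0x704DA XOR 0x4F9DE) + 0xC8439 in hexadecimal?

0x10813D

First 0x704DA XOR 0x4F9DE = 0x3FD04.
Add column by column in base 16, right to left:
  4+9 = D
  0+3 = 3
  D+4 = 1 carry 1
  F+8+1 = 8 carry 1
  3+C+1 = 0 carry 1
  final carry 1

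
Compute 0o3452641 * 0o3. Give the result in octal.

Multiply each base-8 digit by 3, carrying:
  1×3 = 3 → write 3
  4×3 = 12 → write 4 carry 1
  6×3+1 = 19 → write 3 carry 2
  2×3+2 = 8 → write 0 carry 1
  5×3+1 = 16 → write 0 carry 2
  4×3+2 = 14 → write 6 carry 1
  3×3+1 = 10 → write 2 carry 1
  remaining carry: 1

0o12600343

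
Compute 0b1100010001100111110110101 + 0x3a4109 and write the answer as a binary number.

0b1110000110001000010111110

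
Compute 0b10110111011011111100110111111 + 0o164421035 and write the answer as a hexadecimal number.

0x18c01bdc

0b10110111011011111100110111111 = 0x16edf9bf in hexadecimal.
0o164421035 = 0x1d2221d in hexadecimal.
Add column by column in base 16, right to left:
  f+d = c carry 1
  b+1+1 = d
  9+2 = b
  f+2 = 1 carry 1
  d+2+1 = 0 carry 1
  e+d+1 = c carry 1
  6+1+1 = 8
  1+0 = 1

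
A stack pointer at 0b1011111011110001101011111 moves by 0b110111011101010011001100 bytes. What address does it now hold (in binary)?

0b10010110111011100000101011

Add column by column in base 2, right to left:
  1+0 = 1
  1+0 = 1
  1+1 = 0 carry 1
  1+1+1 = 1 carry 1
  1+0+1 = 0 carry 1
  0+0+1 = 1
  1+1 = 0 carry 1
  0+1+1 = 0 carry 1
  1+0+1 = 0 carry 1
  1+0+1 = 0 carry 1
  0+1+1 = 0 carry 1
  0+0+1 = 1
  0+1 = 1
  1+0 = 1
  1+1 = 0 carry 1
  1+1+1 = 1 carry 1
  1+1+1 = 1 carry 1
  0+0+1 = 1
  1+1 = 0 carry 1
  1+1+1 = 1 carry 1
  1+1+1 = 1 carry 1
  1+0+1 = 0 carry 1
  1+1+1 = 1 carry 1
  0+1+1 = 0 carry 1
  1+0+1 = 0 carry 1
  final carry 1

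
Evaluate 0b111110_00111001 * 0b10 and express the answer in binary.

Multiply each base-2 digit by 2, carrying:
  1×2 = 2 → write 0 carry 1
  0×2+1 = 1 → write 1
  0×2 = 0 → write 0
  1×2 = 2 → write 0 carry 1
  1×2+1 = 3 → write 1 carry 1
  1×2+1 = 3 → write 1 carry 1
  0×2+1 = 1 → write 1
  0×2 = 0 → write 0
  0×2 = 0 → write 0
  1×2 = 2 → write 0 carry 1
  1×2+1 = 3 → write 1 carry 1
  1×2+1 = 3 → write 1 carry 1
  1×2+1 = 3 → write 1 carry 1
  1×2+1 = 3 → write 1 carry 1
  remaining carry: 1

0b111110001110010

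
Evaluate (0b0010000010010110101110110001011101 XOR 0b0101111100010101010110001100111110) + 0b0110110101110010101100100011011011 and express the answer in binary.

0b1110110011110110100101100000111110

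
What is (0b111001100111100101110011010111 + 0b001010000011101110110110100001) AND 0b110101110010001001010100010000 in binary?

0b1100010000000000000010000

Add column by column in base 2, right to left:
  1+1 = 0 carry 1
  1+0+1 = 0 carry 1
  1+0+1 = 0 carry 1
  0+0+1 = 1
  1+0 = 1
  0+1 = 1
  1+0 = 1
  1+1 = 0 carry 1
  0+1+1 = 0 carry 1
  0+0+1 = 1
  1+1 = 0 carry 1
  1+1+1 = 1 carry 1
  1+0+1 = 0 carry 1
  0+1+1 = 0 carry 1
  1+1+1 = 1 carry 1
  0+1+1 = 0 carry 1
  0+0+1 = 1
  1+1 = 0 carry 1
  1+1+1 = 1 carry 1
  1+1+1 = 1 carry 1
  1+0+1 = 0 carry 1
  0+0+1 = 1
  0+0 = 0
  1+0 = 1
  1+0 = 1
  0+1 = 1
  0+0 = 0
  1+1 = 0 carry 1
  1+0+1 = 0 carry 1
  1+0+1 = 0 carry 1
  final carry 1
Sum = 0b1000011101011010100101001111000; now AND with 0b110101110010001001010100010000:
  1000011101011010100101001111000
& 0110101110010001001010100010000
= 0000001100010000000000000010000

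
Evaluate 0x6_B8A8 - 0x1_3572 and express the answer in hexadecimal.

0x58336

Subtract column by column in base 16:
  8-2 → 6
  A-7 → 3
  8-5 → 3
  B-3 → 8
  6-1 → 5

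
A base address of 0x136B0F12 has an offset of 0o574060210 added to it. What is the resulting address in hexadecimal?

0x195B6F9A

0o574060210 = 0x5F06088 in hexadecimal.
Add column by column in base 16, right to left:
  2+8 = A
  1+8 = 9
  F+0 = F
  0+6 = 6
  B+0 = B
  6+F = 5 carry 1
  3+5+1 = 9
  1+0 = 1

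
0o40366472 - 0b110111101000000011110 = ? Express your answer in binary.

0b11001100001110100011100

0o40366472 = 0b100000011110110100111010 in binary.
Subtract column by column in base 2:
  0-0 → 0
  1-1 → 0
  0-1 → 1 (borrow)
  1-1-1 → 1 (borrow)
  1-1-1 → 1 (borrow)
  1-0-1 → 0
  0-0 → 0
  0-0 → 0
  1-0 → 1
  0-0 → 0
  1-0 → 1
  1-0 → 1
  0-1 → 1 (borrow)
  1-0-1 → 0
  1-1 → 0
  1-1 → 0
  1-1 → 0
  0-1 → 1 (borrow)
  0-0-1 → 1 (borrow)
  0-1-1 → 0 (borrow)
  0-1-1 → 0 (borrow)
  0-0-1 → 1 (borrow)
  0-0-1 → 1 (borrow)
  1-0-1 → 0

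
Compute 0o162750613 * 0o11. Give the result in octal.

0o2012456743

Multiply each base-8 digit by 9, carrying:
  3×9 = 27 → write 3 carry 3
  1×9+3 = 12 → write 4 carry 1
  6×9+1 = 55 → write 7 carry 6
  0×9+6 = 6 → write 6
  5×9 = 45 → write 5 carry 5
  7×9+5 = 68 → write 4 carry 8
  2×9+8 = 26 → write 2 carry 3
  6×9+3 = 57 → write 1 carry 7
  1×9+7 = 16 → write 0 carry 2
  remaining carry: 2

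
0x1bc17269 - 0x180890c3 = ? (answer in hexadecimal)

0x3b8e1a6

Subtract column by column in base 16:
  9-3 → 6
  6-c → a (borrow)
  2-0-1 → 1
  7-9 → e (borrow)
  1-8-1 → 8 (borrow)
  c-0-1 → b
  b-8 → 3
  1-1 → 0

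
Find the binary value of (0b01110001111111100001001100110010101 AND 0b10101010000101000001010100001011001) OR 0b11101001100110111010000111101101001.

0b11101001100111111011000111101111001

0b01110001111111100001001100110010101 AND 0b10101010000101000001010100001011001 = 0b00100000000101000001000100000010001.
Then OR with 0b11101001100110111010000111101101001.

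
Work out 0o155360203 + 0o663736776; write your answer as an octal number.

0o1041317201

Add column by column in base 8, right to left:
  3+6 = 1 carry 1
  0+7+1 = 0 carry 1
  2+7+1 = 2 carry 1
  0+6+1 = 7
  6+3 = 1 carry 1
  3+7+1 = 3 carry 1
  5+3+1 = 1 carry 1
  5+6+1 = 4 carry 1
  1+6+1 = 0 carry 1
  final carry 1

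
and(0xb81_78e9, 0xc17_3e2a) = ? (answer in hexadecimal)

AND each hex digit independently (no carries):
  b&c=8, 8&1=0, 1&7=1, 7&3=3, 8&e=8, e&2=2, 9&a=8

0x8013828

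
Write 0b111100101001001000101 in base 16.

0x1e5245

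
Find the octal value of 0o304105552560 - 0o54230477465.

Subtract column by column in base 8:
  0-5 → 3 (borrow)
  6-6-1 → 7 (borrow)
  5-4-1 → 0
  2-7 → 3 (borrow)
  5-7-1 → 5 (borrow)
  5-4-1 → 0
  5-0 → 5
  0-3 → 5 (borrow)
  1-2-1 → 6 (borrow)
  4-4-1 → 7 (borrow)
  0-5-1 → 2 (borrow)
  3-0-1 → 2

0o227655053073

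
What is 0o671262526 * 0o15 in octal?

Multiply each base-8 digit by 13, carrying:
  6×13 = 78 → write 6 carry 9
  2×13+9 = 35 → write 3 carry 4
  5×13+4 = 69 → write 5 carry 8
  2×13+8 = 34 → write 2 carry 4
  6×13+4 = 82 → write 2 carry 10
  2×13+10 = 36 → write 4 carry 4
  1×13+4 = 17 → write 1 carry 2
  7×13+2 = 93 → write 5 carry 11
  6×13+11 = 89 → write 1 carry 11
  remaining carry: 13

0o13151422536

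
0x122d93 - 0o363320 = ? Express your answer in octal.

0o4043303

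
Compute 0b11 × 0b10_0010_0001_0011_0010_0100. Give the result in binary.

0b11001100011100101101100

Multiply each base-2 digit by 3, carrying:
  0×3 = 0 → write 0
  0×3 = 0 → write 0
  1×3 = 3 → write 1 carry 1
  0×3+1 = 1 → write 1
  0×3 = 0 → write 0
  1×3 = 3 → write 1 carry 1
  0×3+1 = 1 → write 1
  0×3 = 0 → write 0
  1×3 = 3 → write 1 carry 1
  1×3+1 = 4 → write 0 carry 2
  0×3+2 = 2 → write 0 carry 1
  0×3+1 = 1 → write 1
  1×3 = 3 → write 1 carry 1
  0×3+1 = 1 → write 1
  0×3 = 0 → write 0
  0×3 = 0 → write 0
  0×3 = 0 → write 0
  1×3 = 3 → write 1 carry 1
  0×3+1 = 1 → write 1
  0×3 = 0 → write 0
  0×3 = 0 → write 0
  1×3 = 3 → write 1 carry 1
  remaining carry: 1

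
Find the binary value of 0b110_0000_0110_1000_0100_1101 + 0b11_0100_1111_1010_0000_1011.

0b100101010110001001011000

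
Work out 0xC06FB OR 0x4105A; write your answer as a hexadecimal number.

0xC16FB

OR each hex digit independently (no carries):
  C|4=C, 0|1=1, 6|0=6, F|5=F, B|A=B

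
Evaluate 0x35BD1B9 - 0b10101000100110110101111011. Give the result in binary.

0b101110010110010000111110

0x35BD1B9 = 0b11010110111101000110111001 in binary.
Subtract column by column in base 2:
  1-1 → 0
  0-1 → 1 (borrow)
  0-0-1 → 1 (borrow)
  1-1-1 → 1 (borrow)
  1-1-1 → 1 (borrow)
  1-1-1 → 1 (borrow)
  0-1-1 → 0 (borrow)
  1-0-1 → 0
  1-1 → 0
  0-0 → 0
  0-1 → 1 (borrow)
  0-1-1 → 0 (borrow)
  1-0-1 → 0
  0-1 → 1 (borrow)
  1-1-1 → 1 (borrow)
  1-0-1 → 0
  1-0 → 1
  1-1 → 0
  0-0 → 0
  1-0 → 1
  1-0 → 1
  0-1 → 1 (borrow)
  1-0-1 → 0
  0-1 → 1 (borrow)
  1-0-1 → 0
  1-1 → 0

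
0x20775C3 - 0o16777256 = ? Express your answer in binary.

0x20775C3 = 0b10000001110111010111000011 in binary.
0o16777256 = 0b1110111111111010101110 in binary.
Subtract column by column in base 2:
  1-0 → 1
  1-1 → 0
  0-1 → 1 (borrow)
  0-1-1 → 0 (borrow)
  0-0-1 → 1 (borrow)
  0-1-1 → 0 (borrow)
  1-0-1 → 0
  1-1 → 0
  1-0 → 1
  0-1 → 1 (borrow)
  1-1-1 → 1 (borrow)
  0-1-1 → 0 (borrow)
  1-1-1 → 1 (borrow)
  1-1-1 → 1 (borrow)
  1-1-1 → 1 (borrow)
  0-1-1 → 0 (borrow)
  1-1-1 → 1 (borrow)
  1-1-1 → 1 (borrow)
  1-0-1 → 0
  0-1 → 1 (borrow)
  0-1-1 → 0 (borrow)
  0-1-1 → 0 (borrow)
  0-0-1 → 1 (borrow)
  0-0-1 → 1 (borrow)
  0-0-1 → 1 (borrow)
  1-0-1 → 0

0b1110010110111011100010101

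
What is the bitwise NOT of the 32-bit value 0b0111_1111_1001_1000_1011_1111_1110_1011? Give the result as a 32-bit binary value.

Invert each bit: 01111111100110001011111111101011 → 10000000011001110100000000010100.

0b10000000011001110100000000010100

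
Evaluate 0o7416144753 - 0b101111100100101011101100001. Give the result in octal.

0b101111100100101011101100001 = 0o574453541 in octal.
Subtract column by column in base 8:
  3-1 → 2
  5-4 → 1
  7-5 → 2
  4-3 → 1
  4-5 → 7 (borrow)
  1-4-1 → 4 (borrow)
  6-4-1 → 1
  1-7 → 2 (borrow)
  4-5-1 → 6 (borrow)
  7-0-1 → 6

0o6621471212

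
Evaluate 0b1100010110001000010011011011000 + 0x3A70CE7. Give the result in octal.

0o14632631677

0b1100010110001000010011011011000 = 0o14261023330 in octal.
0x3A70CE7 = 0o351606347 in octal.
Add column by column in base 8, right to left:
  0+7 = 7
  3+4 = 7
  3+3 = 6
  3+6 = 1 carry 1
  2+0+1 = 3
  0+6 = 6
  1+1 = 2
  6+5 = 3 carry 1
  2+3+1 = 6
  4+0 = 4
  1+0 = 1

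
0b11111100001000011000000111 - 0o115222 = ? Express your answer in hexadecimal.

0x3efeb75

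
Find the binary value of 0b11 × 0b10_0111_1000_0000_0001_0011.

0b11101101000000000111001

Multiply each base-2 digit by 3, carrying:
  1×3 = 3 → write 1 carry 1
  1×3+1 = 4 → write 0 carry 2
  0×3+2 = 2 → write 0 carry 1
  0×3+1 = 1 → write 1
  1×3 = 3 → write 1 carry 1
  0×3+1 = 1 → write 1
  0×3 = 0 → write 0
  0×3 = 0 → write 0
  0×3 = 0 → write 0
  0×3 = 0 → write 0
  0×3 = 0 → write 0
  0×3 = 0 → write 0
  0×3 = 0 → write 0
  0×3 = 0 → write 0
  0×3 = 0 → write 0
  1×3 = 3 → write 1 carry 1
  1×3+1 = 4 → write 0 carry 2
  1×3+2 = 5 → write 1 carry 2
  1×3+2 = 5 → write 1 carry 2
  0×3+2 = 2 → write 0 carry 1
  0×3+1 = 1 → write 1
  1×3 = 3 → write 1 carry 1
  remaining carry: 1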